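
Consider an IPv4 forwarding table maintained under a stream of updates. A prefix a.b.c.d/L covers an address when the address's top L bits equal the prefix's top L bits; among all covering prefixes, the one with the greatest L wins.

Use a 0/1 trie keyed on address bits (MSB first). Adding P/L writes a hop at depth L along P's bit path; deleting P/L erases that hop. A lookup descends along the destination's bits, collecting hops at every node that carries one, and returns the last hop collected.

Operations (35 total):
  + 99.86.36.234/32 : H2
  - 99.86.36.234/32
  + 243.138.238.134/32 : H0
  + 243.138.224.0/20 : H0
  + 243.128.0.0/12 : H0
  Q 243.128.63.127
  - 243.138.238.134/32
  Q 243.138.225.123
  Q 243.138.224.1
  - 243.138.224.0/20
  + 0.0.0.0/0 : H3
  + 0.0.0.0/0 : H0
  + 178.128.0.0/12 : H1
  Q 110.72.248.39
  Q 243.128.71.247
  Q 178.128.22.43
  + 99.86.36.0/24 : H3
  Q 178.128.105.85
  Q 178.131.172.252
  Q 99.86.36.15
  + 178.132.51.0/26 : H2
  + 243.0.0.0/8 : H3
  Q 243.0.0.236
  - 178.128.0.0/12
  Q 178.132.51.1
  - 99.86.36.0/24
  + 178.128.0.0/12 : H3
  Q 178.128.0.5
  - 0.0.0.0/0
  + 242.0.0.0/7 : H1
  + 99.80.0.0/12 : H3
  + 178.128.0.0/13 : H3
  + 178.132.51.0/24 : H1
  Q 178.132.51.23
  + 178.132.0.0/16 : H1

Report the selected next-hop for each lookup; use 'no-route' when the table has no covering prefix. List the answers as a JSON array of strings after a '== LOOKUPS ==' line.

Trace:
  add 99.86.36.234/32 -> H2 at depth 32
  - 99.86.36.234/32 clear@32
  add 243.138.238.134/32 -> H0 at depth 32
  add 243.138.224.0/20 -> H0 at depth 20
  add 243.128.0.0/12 -> H0 at depth 12
  Q 243.128.63.127: descend 111100111000 ; hops seen [H0] ; pick H0
  - 243.138.238.134/32 clear@32
  Q 243.138.225.123: descend 11110011100010101110 ; hops seen [H0,H0] ; pick H0
  Q 243.138.224.1: descend 11110011100010101110 ; hops seen [H0,H0] ; pick H0
  - 243.138.224.0/20 clear@20
  add 0.0.0.0/0 -> H3 at depth 0
  add 0.0.0.0/0 -> H0 at depth 0
  add 178.128.0.0/12 -> H1 at depth 12
  Q 110.72.248.39: descend 0110 ; hops seen [H0] ; pick H0
  Q 243.128.71.247: descend 111100111000 ; hops seen [H0,H0] ; pick H0
  Q 178.128.22.43: descend 101100101000 ; hops seen [H0,H1] ; pick H1
  add 99.86.36.0/24 -> H3 at depth 24
  Q 178.128.105.85: descend 101100101000 ; hops seen [H0,H1] ; pick H1
  Q 178.131.172.252: descend 101100101000 ; hops seen [H0,H1] ; pick H1
  Q 99.86.36.15: descend 011000110101011000100100 ; hops seen [H0,H3] ; pick H3
  add 178.132.51.0/26 -> H2 at depth 26
  add 243.0.0.0/8 -> H3 at depth 8
  Q 243.0.0.236: descend 11110011 ; hops seen [H0,H3] ; pick H3
  - 178.128.0.0/12 clear@12
  Q 178.132.51.1: descend 10110010100001000011001100 ; hops seen [H0,H2] ; pick H2
  - 99.86.36.0/24 clear@24
  add 178.128.0.0/12 -> H3 at depth 12
  Q 178.128.0.5: descend 1011001010000 ; hops seen [H0,H3] ; pick H3
  - 0.0.0.0/0 clear@0
  add 242.0.0.0/7 -> H1 at depth 7
  add 99.80.0.0/12 -> H3 at depth 12
  add 178.128.0.0/13 -> H3 at depth 13
  add 178.132.51.0/24 -> H1 at depth 24
  Q 178.132.51.23: descend 10110010100001000011001100 ; hops seen [H3,H3,H1,H2] ; pick H2
  add 178.132.0.0/16 -> H1 at depth 16

== LOOKUPS ==
["H0","H0","H0","H0","H0","H1","H1","H1","H3","H3","H2","H3","H2"]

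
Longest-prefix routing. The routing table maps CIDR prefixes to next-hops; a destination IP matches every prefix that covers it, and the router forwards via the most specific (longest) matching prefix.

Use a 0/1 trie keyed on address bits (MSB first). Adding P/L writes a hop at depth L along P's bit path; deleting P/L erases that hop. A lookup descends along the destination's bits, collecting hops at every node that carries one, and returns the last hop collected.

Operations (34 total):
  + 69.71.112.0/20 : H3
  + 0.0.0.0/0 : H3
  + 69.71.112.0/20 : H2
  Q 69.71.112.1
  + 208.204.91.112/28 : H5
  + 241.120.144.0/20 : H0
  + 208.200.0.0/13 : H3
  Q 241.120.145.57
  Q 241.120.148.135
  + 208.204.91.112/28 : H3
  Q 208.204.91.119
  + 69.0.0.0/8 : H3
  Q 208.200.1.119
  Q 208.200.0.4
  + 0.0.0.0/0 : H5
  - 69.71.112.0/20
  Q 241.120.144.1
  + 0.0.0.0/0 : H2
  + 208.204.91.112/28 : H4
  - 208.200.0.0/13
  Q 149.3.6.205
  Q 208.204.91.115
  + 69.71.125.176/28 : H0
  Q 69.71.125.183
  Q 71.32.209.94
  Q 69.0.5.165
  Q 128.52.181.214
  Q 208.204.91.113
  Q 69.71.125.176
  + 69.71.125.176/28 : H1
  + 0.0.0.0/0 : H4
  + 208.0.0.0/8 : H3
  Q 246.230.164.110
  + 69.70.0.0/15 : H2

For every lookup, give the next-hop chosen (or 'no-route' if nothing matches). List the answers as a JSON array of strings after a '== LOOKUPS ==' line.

Trace:
  add 69.71.112.0/20 -> H3 at depth 20
  add 0.0.0.0/0 -> H3 at depth 0
  add 69.71.112.0/20 -> H2 at depth 20
  Q 69.71.112.1: descend 01000101010001110111 ; hops seen [H3,H2] ; pick H2
  add 208.204.91.112/28 -> H5 at depth 28
  add 241.120.144.0/20 -> H0 at depth 20
  add 208.200.0.0/13 -> H3 at depth 13
  Q 241.120.145.57: descend 11110001011110001001 ; hops seen [H3,H0] ; pick H0
  Q 241.120.148.135: descend 11110001011110001001 ; hops seen [H3,H0] ; pick H0
  add 208.204.91.112/28 -> H3 at depth 28
  Q 208.204.91.119: descend 1101000011001100010110110111 ; hops seen [H3,H3,H3] ; pick H3
  add 69.0.0.0/8 -> H3 at depth 8
  Q 208.200.1.119: descend 1101000011001 ; hops seen [H3,H3] ; pick H3
  Q 208.200.0.4: descend 1101000011001 ; hops seen [H3,H3] ; pick H3
  add 0.0.0.0/0 -> H5 at depth 0
  - 69.71.112.0/20 clear@20
  Q 241.120.144.1: descend 11110001011110001001 ; hops seen [H5,H0] ; pick H0
  add 0.0.0.0/0 -> H2 at depth 0
  add 208.204.91.112/28 -> H4 at depth 28
  - 208.200.0.0/13 clear@13
  Q 149.3.6.205: descend 1 ; hops seen [H2] ; pick H2
  Q 208.204.91.115: descend 1101000011001100010110110111 ; hops seen [H2,H4] ; pick H4
  add 69.71.125.176/28 -> H0 at depth 28
  Q 69.71.125.183: descend 0100010101000111011111011011 ; hops seen [H2,H3,H0] ; pick H0
  Q 71.32.209.94: descend 010001 ; hops seen [H2] ; pick H2
  Q 69.0.5.165: descend 010001010 ; hops seen [H2,H3] ; pick H3
  Q 128.52.181.214: descend 1 ; hops seen [H2] ; pick H2
  Q 208.204.91.113: descend 1101000011001100010110110111 ; hops seen [H2,H4] ; pick H4
  Q 69.71.125.176: descend 0100010101000111011111011011 ; hops seen [H2,H3,H0] ; pick H0
  add 69.71.125.176/28 -> H1 at depth 28
  add 0.0.0.0/0 -> H4 at depth 0
  add 208.0.0.0/8 -> H3 at depth 8
  Q 246.230.164.110: descend 11110 ; hops seen [H4] ; pick H4
  add 69.70.0.0/15 -> H2 at depth 15

== LOOKUPS ==
["H2","H0","H0","H3","H3","H3","H0","H2","H4","H0","H2","H3","H2","H4","H0","H4"]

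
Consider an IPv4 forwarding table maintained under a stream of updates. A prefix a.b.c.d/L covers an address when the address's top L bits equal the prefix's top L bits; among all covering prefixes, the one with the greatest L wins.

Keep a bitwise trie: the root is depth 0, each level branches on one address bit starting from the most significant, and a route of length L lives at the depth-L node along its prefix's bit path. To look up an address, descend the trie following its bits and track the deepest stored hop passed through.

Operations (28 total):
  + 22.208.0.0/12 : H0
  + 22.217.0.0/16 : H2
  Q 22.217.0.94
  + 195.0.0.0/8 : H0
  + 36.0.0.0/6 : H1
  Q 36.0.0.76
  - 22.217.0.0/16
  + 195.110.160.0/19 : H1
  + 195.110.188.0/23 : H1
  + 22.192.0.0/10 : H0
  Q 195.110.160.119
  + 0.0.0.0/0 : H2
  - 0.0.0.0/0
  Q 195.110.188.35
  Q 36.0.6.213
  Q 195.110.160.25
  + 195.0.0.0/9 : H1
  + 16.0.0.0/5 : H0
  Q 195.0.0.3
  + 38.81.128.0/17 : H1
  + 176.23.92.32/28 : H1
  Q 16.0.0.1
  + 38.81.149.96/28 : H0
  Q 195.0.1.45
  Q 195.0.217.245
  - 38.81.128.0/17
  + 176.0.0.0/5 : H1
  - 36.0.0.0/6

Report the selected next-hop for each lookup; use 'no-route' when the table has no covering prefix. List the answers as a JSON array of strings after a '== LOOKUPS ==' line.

Trace:
  + 22.208.0.0/12 (H0) depth=12
  + 22.217.0.0/16 (H2) depth=16
  ? 22.217.0.94  path d0:-→d1:-→d2:-→d3:-→d4:-→d5:-→d6:-→d7:-→d8:-→d9:-→d10:-→d11:-→d12:H0→d13:-→d14:-→d15:-→d16:H2  best=H2
  + 195.0.0.0/8 (H0) depth=8
  + 36.0.0.0/6 (H1) depth=6
  ? 36.0.0.76  path d0:-→d1:-→d2:-→d3:-→d4:-→d5:-→d6:H1  best=H1
  del 22.217.0.0/16 (clear depth 16)
  + 195.110.160.0/19 (H1) depth=19
  + 195.110.188.0/23 (H1) depth=23
  + 22.192.0.0/10 (H0) depth=10
  ? 195.110.160.119  path d0:-→d1:-→d2:-→d3:-→d4:-→d5:-→d6:-→d7:-→d8:H0→d9:-→d10:-→d11:-→d12:-→d13:-→d14:-→d15:-→d16:-→d17:-→d18:-→d19:H1  best=H1
  + 0.0.0.0/0 (H2) depth=0
  del 0.0.0.0/0 (clear depth 0)
  ? 195.110.188.35  path d0:-→d1:-→d2:-→d3:-→d4:-→d5:-→d6:-→d7:-→d8:H0→d9:-→d10:-→d11:-→d12:-→d13:-→d14:-→d15:-→d16:-→d17:-→d18:-→d19:H1→d20:-→d21:-→d22:-→d23:H1  best=H1
  ? 36.0.6.213  path d0:-→d1:-→d2:-→d3:-→d4:-→d5:-→d6:H1  best=H1
  ? 195.110.160.25  path d0:-→d1:-→d2:-→d3:-→d4:-→d5:-→d6:-→d7:-→d8:H0→d9:-→d10:-→d11:-→d12:-→d13:-→d14:-→d15:-→d16:-→d17:-→d18:-→d19:H1  best=H1
  + 195.0.0.0/9 (H1) depth=9
  + 16.0.0.0/5 (H0) depth=5
  ? 195.0.0.3  path d0:-→d1:-→d2:-→d3:-→d4:-→d5:-→d6:-→d7:-→d8:H0→d9:H1  best=H1
  + 38.81.128.0/17 (H1) depth=17
  + 176.23.92.32/28 (H1) depth=28
  ? 16.0.0.1  path d0:-→d1:-→d2:-→d3:-→d4:-→d5:H0  best=H0
  + 38.81.149.96/28 (H0) depth=28
  ? 195.0.1.45  path d0:-→d1:-→d2:-→d3:-→d4:-→d5:-→d6:-→d7:-→d8:H0→d9:H1  best=H1
  ? 195.0.217.245  path d0:-→d1:-→d2:-→d3:-→d4:-→d5:-→d6:-→d7:-→d8:H0→d9:H1  best=H1
  del 38.81.128.0/17 (clear depth 17)
  + 176.0.0.0/5 (H1) depth=5
  del 36.0.0.0/6 (clear depth 6)

== LOOKUPS ==
["H2","H1","H1","H1","H1","H1","H1","H0","H1","H1"]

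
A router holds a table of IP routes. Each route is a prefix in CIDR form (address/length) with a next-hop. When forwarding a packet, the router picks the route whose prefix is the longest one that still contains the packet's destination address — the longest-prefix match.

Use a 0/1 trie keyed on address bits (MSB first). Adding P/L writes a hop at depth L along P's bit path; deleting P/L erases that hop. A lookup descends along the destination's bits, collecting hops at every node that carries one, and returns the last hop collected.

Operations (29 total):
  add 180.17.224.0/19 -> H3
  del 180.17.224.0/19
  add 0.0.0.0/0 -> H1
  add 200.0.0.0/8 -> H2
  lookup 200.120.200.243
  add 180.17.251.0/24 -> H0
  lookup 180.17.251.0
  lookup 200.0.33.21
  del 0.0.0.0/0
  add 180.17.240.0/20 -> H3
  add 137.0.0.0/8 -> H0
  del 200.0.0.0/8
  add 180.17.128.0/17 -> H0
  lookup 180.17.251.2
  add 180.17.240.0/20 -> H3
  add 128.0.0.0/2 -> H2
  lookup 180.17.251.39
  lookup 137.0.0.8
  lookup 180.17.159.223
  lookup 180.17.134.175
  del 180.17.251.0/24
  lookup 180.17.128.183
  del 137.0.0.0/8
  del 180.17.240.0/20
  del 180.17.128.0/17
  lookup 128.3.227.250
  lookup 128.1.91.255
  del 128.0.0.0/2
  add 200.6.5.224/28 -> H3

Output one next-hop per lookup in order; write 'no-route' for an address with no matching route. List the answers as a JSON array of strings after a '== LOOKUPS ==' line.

Process each operation:
  + 180.17.224.0/19 (H3) depth=19
  del 180.17.224.0/19 (clear depth 19)
  + 0.0.0.0/0 (H1) depth=0
  + 200.0.0.0/8 (H2) depth=8
  ? 200.120.200.243  path d0:H1→d1:-→d2:-→d3:-→d4:-→d5:-→d6:-→d7:-→d8:H2  best=H2
  + 180.17.251.0/24 (H0) depth=24
  ? 180.17.251.0  path d0:H1→d1:-→d2:-→d3:-→d4:-→d5:-→d6:-→d7:-→d8:-→d9:-→d10:-→d11:-→d12:-→d13:-→d14:-→d15:-→d16:-→d17:-→d18:-→d19:-→d20:-→d21:-→d22:-→d23:-→d24:H0  best=H0
  ? 200.0.33.21  path d0:H1→d1:-→d2:-→d3:-→d4:-→d5:-→d6:-→d7:-→d8:H2  best=H2
  del 0.0.0.0/0 (clear depth 0)
  + 180.17.240.0/20 (H3) depth=20
  + 137.0.0.0/8 (H0) depth=8
  del 200.0.0.0/8 (clear depth 8)
  + 180.17.128.0/17 (H0) depth=17
  ? 180.17.251.2  path d0:-→d1:-→d2:-→d3:-→d4:-→d5:-→d6:-→d7:-→d8:-→d9:-→d10:-→d11:-→d12:-→d13:-→d14:-→d15:-→d16:-→d17:H0→d18:-→d19:-→d20:H3→d21:-→d22:-→d23:-→d24:H0  best=H0
  + 180.17.240.0/20 (H3) depth=20
  + 128.0.0.0/2 (H2) depth=2
  ? 180.17.251.39  path d0:-→d1:-→d2:H2→d3:-→d4:-→d5:-→d6:-→d7:-→d8:-→d9:-→d10:-→d11:-→d12:-→d13:-→d14:-→d15:-→d16:-→d17:H0→d18:-→d19:-→d20:H3→d21:-→d22:-→d23:-→d24:H0  best=H0
  ? 137.0.0.8  path d0:-→d1:-→d2:H2→d3:-→d4:-→d5:-→d6:-→d7:-→d8:H0  best=H0
  ? 180.17.159.223  path d0:-→d1:-→d2:H2→d3:-→d4:-→d5:-→d6:-→d7:-→d8:-→d9:-→d10:-→d11:-→d12:-→d13:-→d14:-→d15:-→d16:-→d17:H0  best=H0
  ? 180.17.134.175  path d0:-→d1:-→d2:H2→d3:-→d4:-→d5:-→d6:-→d7:-→d8:-→d9:-→d10:-→d11:-→d12:-→d13:-→d14:-→d15:-→d16:-→d17:H0  best=H0
  del 180.17.251.0/24 (clear depth 24)
  ? 180.17.128.183  path d0:-→d1:-→d2:H2→d3:-→d4:-→d5:-→d6:-→d7:-→d8:-→d9:-→d10:-→d11:-→d12:-→d13:-→d14:-→d15:-→d16:-→d17:H0  best=H0
  del 137.0.0.0/8 (clear depth 8)
  del 180.17.240.0/20 (clear depth 20)
  del 180.17.128.0/17 (clear depth 17)
  ? 128.3.227.250  path d0:-→d1:-→d2:H2→d3:-→d4:-  best=H2
  ? 128.1.91.255  path d0:-→d1:-→d2:H2→d3:-→d4:-  best=H2
  del 128.0.0.0/2 (clear depth 2)
  + 200.6.5.224/28 (H3) depth=28

== LOOKUPS ==
["H2","H0","H2","H0","H0","H0","H0","H0","H0","H2","H2"]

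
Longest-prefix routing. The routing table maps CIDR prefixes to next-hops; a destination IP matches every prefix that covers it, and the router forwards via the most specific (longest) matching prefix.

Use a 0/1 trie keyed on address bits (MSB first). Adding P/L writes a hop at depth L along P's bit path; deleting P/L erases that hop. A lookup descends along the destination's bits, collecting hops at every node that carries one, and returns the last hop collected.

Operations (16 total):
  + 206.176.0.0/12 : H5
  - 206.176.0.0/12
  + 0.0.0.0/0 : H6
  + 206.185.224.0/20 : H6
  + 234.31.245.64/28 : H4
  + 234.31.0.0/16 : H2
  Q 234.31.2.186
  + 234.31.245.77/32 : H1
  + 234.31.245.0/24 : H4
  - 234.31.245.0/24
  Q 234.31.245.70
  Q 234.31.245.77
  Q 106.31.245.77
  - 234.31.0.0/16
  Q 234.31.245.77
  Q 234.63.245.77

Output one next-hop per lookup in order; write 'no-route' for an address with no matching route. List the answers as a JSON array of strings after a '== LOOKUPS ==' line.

Trace:
  + 206.176.0.0/12 (H5) depth=12
  del 206.176.0.0/12 (clear depth 12)
  + 0.0.0.0/0 (H6) depth=0
  + 206.185.224.0/20 (H6) depth=20
  + 234.31.245.64/28 (H4) depth=28
  + 234.31.0.0/16 (H2) depth=16
  ? 234.31.2.186  path d0:H6→d1:-→d2:-→d3:-→d4:-→d5:-→d6:-→d7:-→d8:-→d9:-→d10:-→d11:-→d12:-→d13:-→d14:-→d15:-→d16:H2  best=H2
  + 234.31.245.77/32 (H1) depth=32
  + 234.31.245.0/24 (H4) depth=24
  del 234.31.245.0/24 (clear depth 24)
  ? 234.31.245.70  path d0:H6→d1:-→d2:-→d3:-→d4:-→d5:-→d6:-→d7:-→d8:-→d9:-→d10:-→d11:-→d12:-→d13:-→d14:-→d15:-→d16:H2→d17:-→d18:-→d19:-→d20:-→d21:-→d22:-→d23:-→d24:-→d25:-→d26:-→d27:-→d28:H4  best=H4
  ? 234.31.245.77  path d0:H6→d1:-→d2:-→d3:-→d4:-→d5:-→d6:-→d7:-→d8:-→d9:-→d10:-→d11:-→d12:-→d13:-→d14:-→d15:-→d16:H2→d17:-→d18:-→d19:-→d20:-→d21:-→d22:-→d23:-→d24:-→d25:-→d26:-→d27:-→d28:H4→d29:-→d30:-→d31:-→d32:H1  best=H1
  ? 106.31.245.77  path d0:H6  best=H6
  del 234.31.0.0/16 (clear depth 16)
  ? 234.31.245.77  path d0:H6→d1:-→d2:-→d3:-→d4:-→d5:-→d6:-→d7:-→d8:-→d9:-→d10:-→d11:-→d12:-→d13:-→d14:-→d15:-→d16:-→d17:-→d18:-→d19:-→d20:-→d21:-→d22:-→d23:-→d24:-→d25:-→d26:-→d27:-→d28:H4→d29:-→d30:-→d31:-→d32:H1  best=H1
  ? 234.63.245.77  path d0:H6→d1:-→d2:-→d3:-→d4:-→d5:-→d6:-→d7:-→d8:-→d9:-→d10:-  best=H6

== LOOKUPS ==
["H2","H4","H1","H6","H1","H6"]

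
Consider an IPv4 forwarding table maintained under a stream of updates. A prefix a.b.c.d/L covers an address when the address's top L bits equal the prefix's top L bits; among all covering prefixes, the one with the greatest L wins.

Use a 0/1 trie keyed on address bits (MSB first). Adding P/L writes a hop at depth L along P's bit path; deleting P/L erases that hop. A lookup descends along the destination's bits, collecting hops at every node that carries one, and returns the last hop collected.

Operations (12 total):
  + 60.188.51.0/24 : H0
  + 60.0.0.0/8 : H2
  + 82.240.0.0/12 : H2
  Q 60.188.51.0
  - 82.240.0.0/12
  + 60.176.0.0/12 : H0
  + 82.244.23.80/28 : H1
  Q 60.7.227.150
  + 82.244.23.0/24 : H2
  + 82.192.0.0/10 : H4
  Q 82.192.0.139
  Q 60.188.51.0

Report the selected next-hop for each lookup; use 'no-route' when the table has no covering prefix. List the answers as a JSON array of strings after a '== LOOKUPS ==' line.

Apply in order:
  add 60.188.51.0/24 -> H0 at depth 24
  add 60.0.0.0/8 -> H2 at depth 8
  add 82.240.0.0/12 -> H2 at depth 12
  ? 60.188.51.0  path d0:-→d1:-→d2:-→d3:-→d4:-→d5:-→d6:-→d7:-→d8:H2→d9:-→d10:-→d11:-→d12:-→d13:-→d14:-→d15:-→d16:-→d17:-→d18:-→d19:-→d20:-→d21:-→d22:-→d23:-→d24:H0  best=H0
  del 82.240.0.0/12 (clear depth 12)
  add 60.176.0.0/12 -> H0 at depth 12
  add 82.244.23.80/28 -> H1 at depth 28
  ? 60.7.227.150  path d0:-→d1:-→d2:-→d3:-→d4:-→d5:-→d6:-→d7:-→d8:H2  best=H2
  add 82.244.23.0/24 -> H2 at depth 24
  add 82.192.0.0/10 -> H4 at depth 10
  ? 82.192.0.139  path d0:-→d1:-→d2:-→d3:-→d4:-→d5:-→d6:-→d7:-→d8:-→d9:-→d10:H4  best=H4
  ? 60.188.51.0  path d0:-→d1:-→d2:-→d3:-→d4:-→d5:-→d6:-→d7:-→d8:H2→d9:-→d10:-→d11:-→d12:H0→d13:-→d14:-→d15:-→d16:-→d17:-→d18:-→d19:-→d20:-→d21:-→d22:-→d23:-→d24:H0  best=H0

== LOOKUPS ==
["H0","H2","H4","H0"]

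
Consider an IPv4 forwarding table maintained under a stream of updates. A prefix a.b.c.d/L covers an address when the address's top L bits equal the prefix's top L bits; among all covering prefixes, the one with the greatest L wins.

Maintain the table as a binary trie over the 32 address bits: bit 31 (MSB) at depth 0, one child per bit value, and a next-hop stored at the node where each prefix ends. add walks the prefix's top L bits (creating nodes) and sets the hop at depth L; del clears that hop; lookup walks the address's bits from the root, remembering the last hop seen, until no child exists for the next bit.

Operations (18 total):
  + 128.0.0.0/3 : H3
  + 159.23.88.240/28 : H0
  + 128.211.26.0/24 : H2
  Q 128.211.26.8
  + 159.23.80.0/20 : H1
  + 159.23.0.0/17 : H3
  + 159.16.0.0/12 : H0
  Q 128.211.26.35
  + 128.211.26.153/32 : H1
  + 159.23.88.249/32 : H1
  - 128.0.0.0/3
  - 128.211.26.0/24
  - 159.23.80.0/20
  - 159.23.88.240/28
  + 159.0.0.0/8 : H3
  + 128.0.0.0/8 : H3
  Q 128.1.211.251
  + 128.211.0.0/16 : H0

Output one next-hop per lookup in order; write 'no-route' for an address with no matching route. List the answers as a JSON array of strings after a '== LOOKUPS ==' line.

Apply in order:
  + 128.0.0.0/3 (H3) depth=3
  + 159.23.88.240/28 (H0) depth=28
  + 128.211.26.0/24 (H2) depth=24
  lookup 128.211.26.8: bits 100000001101001100011010 walk d0:-→d1:-→d2:-→d3:H3→d4:-→d5:-→d6:-→d7:-→d8:-→d9:-→d10:-→d11:-→d12:-→d13:-→d14:-→d15:-→d16:-→d17:-→d18:-→d19:-→d20:-→d21:-→d22:-→d23:-→d24:H2 -> H2
  + 159.23.80.0/20 (H1) depth=20
  + 159.23.0.0/17 (H3) depth=17
  + 159.16.0.0/12 (H0) depth=12
  lookup 128.211.26.35: bits 100000001101001100011010 walk d0:-→d1:-→d2:-→d3:H3→d4:-→d5:-→d6:-→d7:-→d8:-→d9:-→d10:-→d11:-→d12:-→d13:-→d14:-→d15:-→d16:-→d17:-→d18:-→d19:-→d20:-→d21:-→d22:-→d23:-→d24:H2 -> H2
  + 128.211.26.153/32 (H1) depth=32
  + 159.23.88.249/32 (H1) depth=32
  del 128.0.0.0/3 (clear depth 3)
  del 128.211.26.0/24 (clear depth 24)
  del 159.23.80.0/20 (clear depth 20)
  del 159.23.88.240/28 (clear depth 28)
  + 159.0.0.0/8 (H3) depth=8
  + 128.0.0.0/8 (H3) depth=8
  lookup 128.1.211.251: bits 10000000 walk d0:-→d1:-→d2:-→d3:-→d4:-→d5:-→d6:-→d7:-→d8:H3 -> H3
  + 128.211.0.0/16 (H0) depth=16

== LOOKUPS ==
["H2","H2","H3"]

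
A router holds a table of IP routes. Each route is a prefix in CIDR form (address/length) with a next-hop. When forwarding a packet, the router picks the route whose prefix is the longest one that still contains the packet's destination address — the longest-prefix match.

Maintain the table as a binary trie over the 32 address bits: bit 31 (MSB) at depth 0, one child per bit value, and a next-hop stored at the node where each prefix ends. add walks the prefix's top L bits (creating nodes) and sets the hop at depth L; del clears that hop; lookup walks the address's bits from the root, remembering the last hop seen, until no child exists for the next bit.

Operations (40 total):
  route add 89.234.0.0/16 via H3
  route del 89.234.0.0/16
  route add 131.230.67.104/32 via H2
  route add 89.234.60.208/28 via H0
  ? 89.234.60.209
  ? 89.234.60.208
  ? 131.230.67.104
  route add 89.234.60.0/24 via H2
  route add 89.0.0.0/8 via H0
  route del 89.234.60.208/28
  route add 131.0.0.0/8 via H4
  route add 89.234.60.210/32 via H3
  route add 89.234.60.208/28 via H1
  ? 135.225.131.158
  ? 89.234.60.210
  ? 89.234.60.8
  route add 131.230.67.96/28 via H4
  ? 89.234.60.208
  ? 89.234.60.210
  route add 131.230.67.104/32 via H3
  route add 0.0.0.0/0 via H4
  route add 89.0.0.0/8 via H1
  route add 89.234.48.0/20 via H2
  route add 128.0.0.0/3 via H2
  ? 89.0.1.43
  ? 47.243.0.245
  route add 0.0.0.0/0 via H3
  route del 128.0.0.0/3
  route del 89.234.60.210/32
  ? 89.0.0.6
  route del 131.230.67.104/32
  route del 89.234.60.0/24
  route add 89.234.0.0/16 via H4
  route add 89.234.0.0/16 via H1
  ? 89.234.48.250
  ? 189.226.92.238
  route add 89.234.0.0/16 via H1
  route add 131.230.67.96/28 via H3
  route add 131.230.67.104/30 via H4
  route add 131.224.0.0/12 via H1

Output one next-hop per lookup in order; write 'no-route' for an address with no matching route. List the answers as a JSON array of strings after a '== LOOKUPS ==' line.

Trace:
  add 89.234.0.0/16 -> H3 at depth 16
  - 89.234.0.0/16 clear@16
  add 131.230.67.104/32 -> H2 at depth 32
  add 89.234.60.208/28 -> H0 at depth 28
  Q 89.234.60.209: descend 0101100111101010001111001101 ; hops seen [H0] ; pick H0
  Q 89.234.60.208: descend 0101100111101010001111001101 ; hops seen [H0] ; pick H0
  Q 131.230.67.104: descend 10000011111001100100001101101000 ; hops seen [H2] ; pick H2
  add 89.234.60.0/24 -> H2 at depth 24
  add 89.0.0.0/8 -> H0 at depth 8
  - 89.234.60.208/28 clear@28
  add 131.0.0.0/8 -> H4 at depth 8
  add 89.234.60.210/32 -> H3 at depth 32
  add 89.234.60.208/28 -> H1 at depth 28
  Q 135.225.131.158: descend 10000 ; hops seen [∅] ; pick no-route
  Q 89.234.60.210: descend 01011001111010100011110011010010 ; hops seen [H0,H2,H1,H3] ; pick H3
  Q 89.234.60.8: descend 010110011110101000111100 ; hops seen [H0,H2] ; pick H2
  add 131.230.67.96/28 -> H4 at depth 28
  Q 89.234.60.208: descend 010110011110101000111100110100 ; hops seen [H0,H2,H1] ; pick H1
  Q 89.234.60.210: descend 01011001111010100011110011010010 ; hops seen [H0,H2,H1,H3] ; pick H3
  add 131.230.67.104/32 -> H3 at depth 32
  add 0.0.0.0/0 -> H4 at depth 0
  add 89.0.0.0/8 -> H1 at depth 8
  add 89.234.48.0/20 -> H2 at depth 20
  add 128.0.0.0/3 -> H2 at depth 3
  Q 89.0.1.43: descend 01011001 ; hops seen [H4,H1] ; pick H1
  Q 47.243.0.245: descend 0 ; hops seen [H4] ; pick H4
  add 0.0.0.0/0 -> H3 at depth 0
  - 128.0.0.0/3 clear@3
  - 89.234.60.210/32 clear@32
  Q 89.0.0.6: descend 01011001 ; hops seen [H3,H1] ; pick H1
  - 131.230.67.104/32 clear@32
  - 89.234.60.0/24 clear@24
  add 89.234.0.0/16 -> H4 at depth 16
  add 89.234.0.0/16 -> H1 at depth 16
  Q 89.234.48.250: descend 01011001111010100011 ; hops seen [H3,H1,H1,H2] ; pick H2
  Q 189.226.92.238: descend 10 ; hops seen [H3] ; pick H3
  add 89.234.0.0/16 -> H1 at depth 16
  add 131.230.67.96/28 -> H3 at depth 28
  add 131.230.67.104/30 -> H4 at depth 30
  add 131.224.0.0/12 -> H1 at depth 12

== LOOKUPS ==
["H0","H0","H2","no-route","H3","H2","H1","H3","H1","H4","H1","H2","H3"]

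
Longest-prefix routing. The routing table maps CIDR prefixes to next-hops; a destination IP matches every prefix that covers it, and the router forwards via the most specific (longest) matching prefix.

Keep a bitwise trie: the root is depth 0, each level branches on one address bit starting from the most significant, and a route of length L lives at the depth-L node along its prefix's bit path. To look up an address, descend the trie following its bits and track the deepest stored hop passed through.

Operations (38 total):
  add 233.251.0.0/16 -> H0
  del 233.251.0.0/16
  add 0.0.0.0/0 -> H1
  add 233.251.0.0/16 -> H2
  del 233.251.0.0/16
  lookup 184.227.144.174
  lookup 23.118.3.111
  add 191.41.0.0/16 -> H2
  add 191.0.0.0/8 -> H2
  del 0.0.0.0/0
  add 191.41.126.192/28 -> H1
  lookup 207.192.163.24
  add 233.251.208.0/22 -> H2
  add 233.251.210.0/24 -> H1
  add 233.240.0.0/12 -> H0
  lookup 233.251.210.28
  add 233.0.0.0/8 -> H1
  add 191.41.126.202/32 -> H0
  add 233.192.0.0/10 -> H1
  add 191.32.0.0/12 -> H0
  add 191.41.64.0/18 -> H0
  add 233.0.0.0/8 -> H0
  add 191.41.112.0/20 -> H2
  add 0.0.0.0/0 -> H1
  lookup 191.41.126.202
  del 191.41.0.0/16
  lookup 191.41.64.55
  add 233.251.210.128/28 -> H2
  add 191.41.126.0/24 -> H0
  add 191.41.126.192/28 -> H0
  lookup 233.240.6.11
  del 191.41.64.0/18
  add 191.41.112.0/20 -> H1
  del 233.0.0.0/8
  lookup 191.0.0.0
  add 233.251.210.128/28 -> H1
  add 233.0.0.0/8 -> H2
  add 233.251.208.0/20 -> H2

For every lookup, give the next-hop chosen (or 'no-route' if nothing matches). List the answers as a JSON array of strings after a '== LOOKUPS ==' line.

Process each operation:
  + 233.251.0.0/16 (H0) depth=16
  - 233.251.0.0/16 clear@16
  + 0.0.0.0/0 (H1) depth=0
  + 233.251.0.0/16 (H2) depth=16
  - 233.251.0.0/16 clear@16
  ? 184.227.144.174  path d0:H1→d1:-  best=H1
  ? 23.118.3.111  path d0:H1  best=H1
  + 191.41.0.0/16 (H2) depth=16
  + 191.0.0.0/8 (H2) depth=8
  - 0.0.0.0/0 clear@0
  + 191.41.126.192/28 (H1) depth=28
  ? 207.192.163.24  path d0:-→d1:-→d2:-  best=no-route
  + 233.251.208.0/22 (H2) depth=22
  + 233.251.210.0/24 (H1) depth=24
  + 233.240.0.0/12 (H0) depth=12
  ? 233.251.210.28  path d0:-→d1:-→d2:-→d3:-→d4:-→d5:-→d6:-→d7:-→d8:-→d9:-→d10:-→d11:-→d12:H0→d13:-→d14:-→d15:-→d16:-→d17:-→d18:-→d19:-→d20:-→d21:-→d22:H2→d23:-→d24:H1  best=H1
  + 233.0.0.0/8 (H1) depth=8
  + 191.41.126.202/32 (H0) depth=32
  + 233.192.0.0/10 (H1) depth=10
  + 191.32.0.0/12 (H0) depth=12
  + 191.41.64.0/18 (H0) depth=18
  + 233.0.0.0/8 (H0) depth=8
  + 191.41.112.0/20 (H2) depth=20
  + 0.0.0.0/0 (H1) depth=0
  ? 191.41.126.202  path d0:H1→d1:-→d2:-→d3:-→d4:-→d5:-→d6:-→d7:-→d8:H2→d9:-→d10:-→d11:-→d12:H0→d13:-→d14:-→d15:-→d16:H2→d17:-→d18:H0→d19:-→d20:H2→d21:-→d22:-→d23:-→d24:-→d25:-→d26:-→d27:-→d28:H1→d29:-→d30:-→d31:-→d32:H0  best=H0
  - 191.41.0.0/16 clear@16
  ? 191.41.64.55  path d0:H1→d1:-→d2:-→d3:-→d4:-→d5:-→d6:-→d7:-→d8:H2→d9:-→d10:-→d11:-→d12:H0→d13:-→d14:-→d15:-→d16:-→d17:-→d18:H0  best=H0
  + 233.251.210.128/28 (H2) depth=28
  + 191.41.126.0/24 (H0) depth=24
  + 191.41.126.192/28 (H0) depth=28
  ? 233.240.6.11  path d0:H1→d1:-→d2:-→d3:-→d4:-→d5:-→d6:-→d7:-→d8:H0→d9:-→d10:H1→d11:-→d12:H0  best=H0
  - 191.41.64.0/18 clear@18
  + 191.41.112.0/20 (H1) depth=20
  - 233.0.0.0/8 clear@8
  ? 191.0.0.0  path d0:H1→d1:-→d2:-→d3:-→d4:-→d5:-→d6:-→d7:-→d8:H2→d9:-→d10:-  best=H2
  + 233.251.210.128/28 (H1) depth=28
  + 233.0.0.0/8 (H2) depth=8
  + 233.251.208.0/20 (H2) depth=20

== LOOKUPS ==
["H1","H1","no-route","H1","H0","H0","H0","H2"]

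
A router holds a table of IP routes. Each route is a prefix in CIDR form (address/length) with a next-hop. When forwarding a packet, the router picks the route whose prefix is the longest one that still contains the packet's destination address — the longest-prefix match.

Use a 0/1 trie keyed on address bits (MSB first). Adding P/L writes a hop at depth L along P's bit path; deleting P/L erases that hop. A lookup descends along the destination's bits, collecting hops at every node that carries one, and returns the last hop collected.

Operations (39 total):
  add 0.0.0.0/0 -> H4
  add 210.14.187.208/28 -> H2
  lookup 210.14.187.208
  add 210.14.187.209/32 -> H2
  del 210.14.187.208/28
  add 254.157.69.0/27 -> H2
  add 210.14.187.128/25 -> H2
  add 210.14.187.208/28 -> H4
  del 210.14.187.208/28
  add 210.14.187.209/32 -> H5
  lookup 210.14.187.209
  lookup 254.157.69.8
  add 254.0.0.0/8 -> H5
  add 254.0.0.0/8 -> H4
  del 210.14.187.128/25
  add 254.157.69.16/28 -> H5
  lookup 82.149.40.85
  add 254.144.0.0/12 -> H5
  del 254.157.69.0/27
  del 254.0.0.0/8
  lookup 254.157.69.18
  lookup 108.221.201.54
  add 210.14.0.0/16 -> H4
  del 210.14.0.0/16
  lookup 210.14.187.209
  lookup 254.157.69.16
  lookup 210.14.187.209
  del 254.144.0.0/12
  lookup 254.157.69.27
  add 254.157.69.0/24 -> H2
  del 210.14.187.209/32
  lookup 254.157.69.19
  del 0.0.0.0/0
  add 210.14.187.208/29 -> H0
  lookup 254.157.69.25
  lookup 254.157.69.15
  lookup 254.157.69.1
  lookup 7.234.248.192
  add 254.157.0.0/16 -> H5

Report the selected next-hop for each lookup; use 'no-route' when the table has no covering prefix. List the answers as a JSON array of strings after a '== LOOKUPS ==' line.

Apply in order:
  add 0.0.0.0/0 -> H4 at depth 0
  add 210.14.187.208/28 -> H2 at depth 28
  lookup 210.14.187.208: bits 1101001000001110101110111101 walk d0:H4→d1:-→d2:-→d3:-→d4:-→d5:-→d6:-→d7:-→d8:-→d9:-→d10:-→d11:-→d12:-→d13:-→d14:-→d15:-→d16:-→d17:-→d18:-→d19:-→d20:-→d21:-→d22:-→d23:-→d24:-→d25:-→d26:-→d27:-→d28:H2 -> H2
  add 210.14.187.209/32 -> H2 at depth 32
  del 210.14.187.208/28 (clear depth 28)
  add 254.157.69.0/27 -> H2 at depth 27
  add 210.14.187.128/25 -> H2 at depth 25
  add 210.14.187.208/28 -> H4 at depth 28
  del 210.14.187.208/28 (clear depth 28)
  add 210.14.187.209/32 -> H5 at depth 32
  lookup 210.14.187.209: bits 11010010000011101011101111010001 walk d0:H4→d1:-→d2:-→d3:-→d4:-→d5:-→d6:-→d7:-→d8:-→d9:-→d10:-→d11:-→d12:-→d13:-→d14:-→d15:-→d16:-→d17:-→d18:-→d19:-→d20:-→d21:-→d22:-→d23:-→d24:-→d25:H2→d26:-→d27:-→d28:-→d29:-→d30:-→d31:-→d32:H5 -> H5
  lookup 254.157.69.8: bits 111111101001110101000101000 walk d0:H4→d1:-→d2:-→d3:-→d4:-→d5:-→d6:-→d7:-→d8:-→d9:-→d10:-→d11:-→d12:-→d13:-→d14:-→d15:-→d16:-→d17:-→d18:-→d19:-→d20:-→d21:-→d22:-→d23:-→d24:-→d25:-→d26:-→d27:H2 -> H2
  add 254.0.0.0/8 -> H5 at depth 8
  add 254.0.0.0/8 -> H4 at depth 8
  del 210.14.187.128/25 (clear depth 25)
  add 254.157.69.16/28 -> H5 at depth 28
  lookup 82.149.40.85: bits ε walk d0:H4 -> H4
  add 254.144.0.0/12 -> H5 at depth 12
  del 254.157.69.0/27 (clear depth 27)
  del 254.0.0.0/8 (clear depth 8)
  lookup 254.157.69.18: bits 1111111010011101010001010001 walk d0:H4→d1:-→d2:-→d3:-→d4:-→d5:-→d6:-→d7:-→d8:-→d9:-→d10:-→d11:-→d12:H5→d13:-→d14:-→d15:-→d16:-→d17:-→d18:-→d19:-→d20:-→d21:-→d22:-→d23:-→d24:-→d25:-→d26:-→d27:-→d28:H5 -> H5
  lookup 108.221.201.54: bits ε walk d0:H4 -> H4
  add 210.14.0.0/16 -> H4 at depth 16
  del 210.14.0.0/16 (clear depth 16)
  lookup 210.14.187.209: bits 11010010000011101011101111010001 walk d0:H4→d1:-→d2:-→d3:-→d4:-→d5:-→d6:-→d7:-→d8:-→d9:-→d10:-→d11:-→d12:-→d13:-→d14:-→d15:-→d16:-→d17:-→d18:-→d19:-→d20:-→d21:-→d22:-→d23:-→d24:-→d25:-→d26:-→d27:-→d28:-→d29:-→d30:-→d31:-→d32:H5 -> H5
  lookup 254.157.69.16: bits 1111111010011101010001010001 walk d0:H4→d1:-→d2:-→d3:-→d4:-→d5:-→d6:-→d7:-→d8:-→d9:-→d10:-→d11:-→d12:H5→d13:-→d14:-→d15:-→d16:-→d17:-→d18:-→d19:-→d20:-→d21:-→d22:-→d23:-→d24:-→d25:-→d26:-→d27:-→d28:H5 -> H5
  lookup 210.14.187.209: bits 11010010000011101011101111010001 walk d0:H4→d1:-→d2:-→d3:-→d4:-→d5:-→d6:-→d7:-→d8:-→d9:-→d10:-→d11:-→d12:-→d13:-→d14:-→d15:-→d16:-→d17:-→d18:-→d19:-→d20:-→d21:-→d22:-→d23:-→d24:-→d25:-→d26:-→d27:-→d28:-→d29:-→d30:-→d31:-→d32:H5 -> H5
  del 254.144.0.0/12 (clear depth 12)
  lookup 254.157.69.27: bits 1111111010011101010001010001 walk d0:H4→d1:-→d2:-→d3:-→d4:-→d5:-→d6:-→d7:-→d8:-→d9:-→d10:-→d11:-→d12:-→d13:-→d14:-→d15:-→d16:-→d17:-→d18:-→d19:-→d20:-→d21:-→d22:-→d23:-→d24:-→d25:-→d26:-→d27:-→d28:H5 -> H5
  add 254.157.69.0/24 -> H2 at depth 24
  del 210.14.187.209/32 (clear depth 32)
  lookup 254.157.69.19: bits 1111111010011101010001010001 walk d0:H4→d1:-→d2:-→d3:-→d4:-→d5:-→d6:-→d7:-→d8:-→d9:-→d10:-→d11:-→d12:-→d13:-→d14:-→d15:-→d16:-→d17:-→d18:-→d19:-→d20:-→d21:-→d22:-→d23:-→d24:H2→d25:-→d26:-→d27:-→d28:H5 -> H5
  del 0.0.0.0/0 (clear depth 0)
  add 210.14.187.208/29 -> H0 at depth 29
  lookup 254.157.69.25: bits 1111111010011101010001010001 walk d0:-→d1:-→d2:-→d3:-→d4:-→d5:-→d6:-→d7:-→d8:-→d9:-→d10:-→d11:-→d12:-→d13:-→d14:-→d15:-→d16:-→d17:-→d18:-→d19:-→d20:-→d21:-→d22:-→d23:-→d24:H2→d25:-→d26:-→d27:-→d28:H5 -> H5
  lookup 254.157.69.15: bits 111111101001110101000101000 walk d0:-→d1:-→d2:-→d3:-→d4:-→d5:-→d6:-→d7:-→d8:-→d9:-→d10:-→d11:-→d12:-→d13:-→d14:-→d15:-→d16:-→d17:-→d18:-→d19:-→d20:-→d21:-→d22:-→d23:-→d24:H2→d25:-→d26:-→d27:- -> H2
  lookup 254.157.69.1: bits 111111101001110101000101000 walk d0:-→d1:-→d2:-→d3:-→d4:-→d5:-→d6:-→d7:-→d8:-→d9:-→d10:-→d11:-→d12:-→d13:-→d14:-→d15:-→d16:-→d17:-→d18:-→d19:-→d20:-→d21:-→d22:-→d23:-→d24:H2→d25:-→d26:-→d27:- -> H2
  lookup 7.234.248.192: bits ε walk d0:- -> no-route
  add 254.157.0.0/16 -> H5 at depth 16

== LOOKUPS ==
["H2","H5","H2","H4","H5","H4","H5","H5","H5","H5","H5","H5","H2","H2","no-route"]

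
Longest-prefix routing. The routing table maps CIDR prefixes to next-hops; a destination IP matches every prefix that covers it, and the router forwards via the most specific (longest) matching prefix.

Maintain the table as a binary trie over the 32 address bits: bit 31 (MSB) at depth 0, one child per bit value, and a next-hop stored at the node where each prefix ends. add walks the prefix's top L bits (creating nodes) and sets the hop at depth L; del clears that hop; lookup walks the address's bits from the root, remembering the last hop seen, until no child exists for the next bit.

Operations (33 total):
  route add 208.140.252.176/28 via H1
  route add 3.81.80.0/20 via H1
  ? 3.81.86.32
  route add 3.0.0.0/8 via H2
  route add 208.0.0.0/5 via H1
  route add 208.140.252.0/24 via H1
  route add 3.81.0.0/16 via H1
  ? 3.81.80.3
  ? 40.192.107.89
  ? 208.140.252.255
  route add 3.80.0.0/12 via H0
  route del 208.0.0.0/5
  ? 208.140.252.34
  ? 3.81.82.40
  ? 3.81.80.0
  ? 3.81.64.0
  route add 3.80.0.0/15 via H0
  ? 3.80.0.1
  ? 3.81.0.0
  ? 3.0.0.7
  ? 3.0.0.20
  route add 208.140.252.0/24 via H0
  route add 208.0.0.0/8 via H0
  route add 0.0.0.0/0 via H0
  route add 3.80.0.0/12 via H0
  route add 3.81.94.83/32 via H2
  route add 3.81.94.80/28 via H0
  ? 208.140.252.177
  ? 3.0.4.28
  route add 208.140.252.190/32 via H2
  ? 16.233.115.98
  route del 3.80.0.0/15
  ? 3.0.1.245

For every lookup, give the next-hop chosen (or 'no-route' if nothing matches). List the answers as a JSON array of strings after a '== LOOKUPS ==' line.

Process each operation:
  + 208.140.252.176/28 (H1) depth=28
  + 3.81.80.0/20 (H1) depth=20
  Q 3.81.86.32: descend 00000011010100010101 ; hops seen [H1] ; pick H1
  + 3.0.0.0/8 (H2) depth=8
  + 208.0.0.0/5 (H1) depth=5
  + 208.140.252.0/24 (H1) depth=24
  + 3.81.0.0/16 (H1) depth=16
  Q 3.81.80.3: descend 00000011010100010101 ; hops seen [H2,H1,H1] ; pick H1
  Q 40.192.107.89: descend 00 ; hops seen [∅] ; pick no-route
  Q 208.140.252.255: descend 1101000010001100111111001 ; hops seen [H1,H1] ; pick H1
  + 3.80.0.0/12 (H0) depth=12
  del 208.0.0.0/5 (clear depth 5)
  Q 208.140.252.34: descend 110100001000110011111100 ; hops seen [H1] ; pick H1
  Q 3.81.82.40: descend 00000011010100010101 ; hops seen [H2,H0,H1,H1] ; pick H1
  Q 3.81.80.0: descend 00000011010100010101 ; hops seen [H2,H0,H1,H1] ; pick H1
  Q 3.81.64.0: descend 0000001101010001010 ; hops seen [H2,H0,H1] ; pick H1
  + 3.80.0.0/15 (H0) depth=15
  Q 3.80.0.1: descend 000000110101000 ; hops seen [H2,H0,H0] ; pick H0
  Q 3.81.0.0: descend 00000011010100010 ; hops seen [H2,H0,H0,H1] ; pick H1
  Q 3.0.0.7: descend 000000110 ; hops seen [H2] ; pick H2
  Q 3.0.0.20: descend 000000110 ; hops seen [H2] ; pick H2
  + 208.140.252.0/24 (H0) depth=24
  + 208.0.0.0/8 (H0) depth=8
  + 0.0.0.0/0 (H0) depth=0
  + 3.80.0.0/12 (H0) depth=12
  + 3.81.94.83/32 (H2) depth=32
  + 3.81.94.80/28 (H0) depth=28
  Q 208.140.252.177: descend 1101000010001100111111001011 ; hops seen [H0,H0,H0,H1] ; pick H1
  Q 3.0.4.28: descend 000000110 ; hops seen [H0,H2] ; pick H2
  + 208.140.252.190/32 (H2) depth=32
  Q 16.233.115.98: descend 000 ; hops seen [H0] ; pick H0
  del 3.80.0.0/15 (clear depth 15)
  Q 3.0.1.245: descend 000000110 ; hops seen [H0,H2] ; pick H2

== LOOKUPS ==
["H1","H1","no-route","H1","H1","H1","H1","H1","H0","H1","H2","H2","H1","H2","H0","H2"]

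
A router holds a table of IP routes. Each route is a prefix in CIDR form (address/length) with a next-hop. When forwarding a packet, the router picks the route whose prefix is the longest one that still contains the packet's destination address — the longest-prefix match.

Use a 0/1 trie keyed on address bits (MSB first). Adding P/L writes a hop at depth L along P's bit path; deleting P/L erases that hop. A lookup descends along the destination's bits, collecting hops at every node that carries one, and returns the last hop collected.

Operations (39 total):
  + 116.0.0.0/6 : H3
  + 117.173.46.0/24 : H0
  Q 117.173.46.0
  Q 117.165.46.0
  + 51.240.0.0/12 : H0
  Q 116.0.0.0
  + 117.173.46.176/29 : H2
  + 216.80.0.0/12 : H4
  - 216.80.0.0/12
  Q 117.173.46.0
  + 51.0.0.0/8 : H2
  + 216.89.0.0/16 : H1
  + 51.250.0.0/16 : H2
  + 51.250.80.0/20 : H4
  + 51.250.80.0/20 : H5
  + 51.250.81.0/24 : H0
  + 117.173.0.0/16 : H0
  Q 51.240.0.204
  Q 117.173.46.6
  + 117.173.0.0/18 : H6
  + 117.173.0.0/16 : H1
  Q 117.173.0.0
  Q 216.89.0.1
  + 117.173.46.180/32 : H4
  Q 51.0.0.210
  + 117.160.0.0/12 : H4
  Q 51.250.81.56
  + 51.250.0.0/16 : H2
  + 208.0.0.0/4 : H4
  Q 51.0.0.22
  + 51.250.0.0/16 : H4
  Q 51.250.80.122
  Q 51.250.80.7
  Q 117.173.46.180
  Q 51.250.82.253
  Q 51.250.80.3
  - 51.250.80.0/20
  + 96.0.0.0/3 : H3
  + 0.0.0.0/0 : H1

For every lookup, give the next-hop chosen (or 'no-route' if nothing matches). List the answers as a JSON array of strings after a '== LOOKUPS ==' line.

Trace:
  + 116.0.0.0/6 (H3) depth=6
  + 117.173.46.0/24 (H0) depth=24
  lookup 117.173.46.0: bits 011101011010110100101110 walk d0:-→d1:-→d2:-→d3:-→d4:-→d5:-→d6:H3→d7:-→d8:-→d9:-→d10:-→d11:-→d12:-→d13:-→d14:-→d15:-→d16:-→d17:-→d18:-→d19:-→d20:-→d21:-→d22:-→d23:-→d24:H0 -> H0
  lookup 117.165.46.0: bits 011101011010 walk d0:-→d1:-→d2:-→d3:-→d4:-→d5:-→d6:H3→d7:-→d8:-→d9:-→d10:-→d11:-→d12:- -> H3
  + 51.240.0.0/12 (H0) depth=12
  lookup 116.0.0.0: bits 0111010 walk d0:-→d1:-→d2:-→d3:-→d4:-→d5:-→d6:H3→d7:- -> H3
  + 117.173.46.176/29 (H2) depth=29
  + 216.80.0.0/12 (H4) depth=12
  - 216.80.0.0/12 clear@12
  lookup 117.173.46.0: bits 011101011010110100101110 walk d0:-→d1:-→d2:-→d3:-→d4:-→d5:-→d6:H3→d7:-→d8:-→d9:-→d10:-→d11:-→d12:-→d13:-→d14:-→d15:-→d16:-→d17:-→d18:-→d19:-→d20:-→d21:-→d22:-→d23:-→d24:H0 -> H0
  + 51.0.0.0/8 (H2) depth=8
  + 216.89.0.0/16 (H1) depth=16
  + 51.250.0.0/16 (H2) depth=16
  + 51.250.80.0/20 (H4) depth=20
  + 51.250.80.0/20 (H5) depth=20
  + 51.250.81.0/24 (H0) depth=24
  + 117.173.0.0/16 (H0) depth=16
  lookup 51.240.0.204: bits 001100111111 walk d0:-→d1:-→d2:-→d3:-→d4:-→d5:-→d6:-→d7:-→d8:H2→d9:-→d10:-→d11:-→d12:H0 -> H0
  lookup 117.173.46.6: bits 011101011010110100101110 walk d0:-→d1:-→d2:-→d3:-→d4:-→d5:-→d6:H3→d7:-→d8:-→d9:-→d10:-→d11:-→d12:-→d13:-→d14:-→d15:-→d16:H0→d17:-→d18:-→d19:-→d20:-→d21:-→d22:-→d23:-→d24:H0 -> H0
  + 117.173.0.0/18 (H6) depth=18
  + 117.173.0.0/16 (H1) depth=16
  lookup 117.173.0.0: bits 011101011010110100 walk d0:-→d1:-→d2:-→d3:-→d4:-→d5:-→d6:H3→d7:-→d8:-→d9:-→d10:-→d11:-→d12:-→d13:-→d14:-→d15:-→d16:H1→d17:-→d18:H6 -> H6
  lookup 216.89.0.1: bits 1101100001011001 walk d0:-→d1:-→d2:-→d3:-→d4:-→d5:-→d6:-→d7:-→d8:-→d9:-→d10:-→d11:-→d12:-→d13:-→d14:-→d15:-→d16:H1 -> H1
  + 117.173.46.180/32 (H4) depth=32
  lookup 51.0.0.210: bits 00110011 walk d0:-→d1:-→d2:-→d3:-→d4:-→d5:-→d6:-→d7:-→d8:H2 -> H2
  + 117.160.0.0/12 (H4) depth=12
  lookup 51.250.81.56: bits 001100111111101001010001 walk d0:-→d1:-→d2:-→d3:-→d4:-→d5:-→d6:-→d7:-→d8:H2→d9:-→d10:-→d11:-→d12:H0→d13:-→d14:-→d15:-→d16:H2→d17:-→d18:-→d19:-→d20:H5→d21:-→d22:-→d23:-→d24:H0 -> H0
  + 51.250.0.0/16 (H2) depth=16
  + 208.0.0.0/4 (H4) depth=4
  lookup 51.0.0.22: bits 00110011 walk d0:-→d1:-→d2:-→d3:-→d4:-→d5:-→d6:-→d7:-→d8:H2 -> H2
  + 51.250.0.0/16 (H4) depth=16
  lookup 51.250.80.122: bits 00110011111110100101000 walk d0:-→d1:-→d2:-→d3:-→d4:-→d5:-→d6:-→d7:-→d8:H2→d9:-→d10:-→d11:-→d12:H0→d13:-→d14:-→d15:-→d16:H4→d17:-→d18:-→d19:-→d20:H5→d21:-→d22:-→d23:- -> H5
  lookup 51.250.80.7: bits 00110011111110100101000 walk d0:-→d1:-→d2:-→d3:-→d4:-→d5:-→d6:-→d7:-→d8:H2→d9:-→d10:-→d11:-→d12:H0→d13:-→d14:-→d15:-→d16:H4→d17:-→d18:-→d19:-→d20:H5→d21:-→d22:-→d23:- -> H5
  lookup 117.173.46.180: bits 01110101101011010010111010110100 walk d0:-→d1:-→d2:-→d3:-→d4:-→d5:-→d6:H3→d7:-→d8:-→d9:-→d10:-→d11:-→d12:H4→d13:-→d14:-→d15:-→d16:H1→d17:-→d18:H6→d19:-→d20:-→d21:-→d22:-→d23:-→d24:H0→d25:-→d26:-→d27:-→d28:-→d29:H2→d30:-→d31:-→d32:H4 -> H4
  lookup 51.250.82.253: bits 0011001111111010010100 walk d0:-→d1:-→d2:-→d3:-→d4:-→d5:-→d6:-→d7:-→d8:H2→d9:-→d10:-→d11:-→d12:H0→d13:-→d14:-→d15:-→d16:H4→d17:-→d18:-→d19:-→d20:H5→d21:-→d22:- -> H5
  lookup 51.250.80.3: bits 00110011111110100101000 walk d0:-→d1:-→d2:-→d3:-→d4:-→d5:-→d6:-→d7:-→d8:H2→d9:-→d10:-→d11:-→d12:H0→d13:-→d14:-→d15:-→d16:H4→d17:-→d18:-→d19:-→d20:H5→d21:-→d22:-→d23:- -> H5
  - 51.250.80.0/20 clear@20
  + 96.0.0.0/3 (H3) depth=3
  + 0.0.0.0/0 (H1) depth=0

== LOOKUPS ==
["H0","H3","H3","H0","H0","H0","H6","H1","H2","H0","H2","H5","H5","H4","H5","H5"]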